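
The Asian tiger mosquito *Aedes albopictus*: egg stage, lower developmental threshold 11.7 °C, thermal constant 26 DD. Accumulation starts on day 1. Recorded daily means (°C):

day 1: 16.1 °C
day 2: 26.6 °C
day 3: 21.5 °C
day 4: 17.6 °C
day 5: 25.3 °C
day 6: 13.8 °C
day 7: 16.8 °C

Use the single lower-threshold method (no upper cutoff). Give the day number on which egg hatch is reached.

Daily DD above 11.7 °C: 4.4, 14.9, 9.8, 5.9, 13.6, 2.1, 5.1.
Cumulative: 4.4, 19.3, 29.1, 35.0, 48.6, 50.7, 55.8.
The total first reaches 26 DD on day 3.

day 3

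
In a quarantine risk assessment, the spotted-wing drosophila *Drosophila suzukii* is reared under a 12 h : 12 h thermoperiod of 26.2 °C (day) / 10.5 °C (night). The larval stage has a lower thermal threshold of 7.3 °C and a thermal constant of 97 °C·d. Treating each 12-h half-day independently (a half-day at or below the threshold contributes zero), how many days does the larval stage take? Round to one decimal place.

Day half: max(0, 26.2 − 7.3) × 0.5 = 18.9 × 0.5 = 9.45 DD.
Night half: max(0, 10.5 − 7.3) × 0.5 = 3.2 × 0.5 = 1.60 DD.
Per 24 h: 11.05 DD/day.
Duration = 97 / 11.05 = 8.778 ≈ 8.8 days.

8.8 days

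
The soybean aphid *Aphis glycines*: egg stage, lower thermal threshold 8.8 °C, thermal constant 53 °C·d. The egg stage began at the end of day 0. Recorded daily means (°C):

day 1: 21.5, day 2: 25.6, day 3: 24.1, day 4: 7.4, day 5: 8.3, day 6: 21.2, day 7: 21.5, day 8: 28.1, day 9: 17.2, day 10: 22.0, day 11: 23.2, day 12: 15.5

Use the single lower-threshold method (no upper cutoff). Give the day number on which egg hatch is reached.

Daily DD above 8.8 °C: 12.7, 16.8, 15.3, 0.0, 0.0, 12.4, 12.7, 19.3, 8.4, 13.2, 14.4, 6.7.
Cumulative: 12.7, 29.5, 44.8, 44.8, 44.8, 57.2, 69.9, 89.2, 97.6, 110.8, 125.2, 131.9.
The total first reaches 53 DD on day 6.

day 6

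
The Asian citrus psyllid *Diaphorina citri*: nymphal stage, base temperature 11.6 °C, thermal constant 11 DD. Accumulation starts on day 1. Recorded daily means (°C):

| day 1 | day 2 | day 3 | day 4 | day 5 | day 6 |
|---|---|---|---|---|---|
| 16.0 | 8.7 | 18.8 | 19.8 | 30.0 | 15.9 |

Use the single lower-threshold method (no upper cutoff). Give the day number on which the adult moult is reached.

Daily DD above 11.6 °C: 4.4, 0.0, 7.2, 8.2, 18.4, 4.3.
Cumulative: 4.4, 4.4, 11.6, 19.8, 38.2, 42.5.
The total first reaches 11 DD on day 3.

day 3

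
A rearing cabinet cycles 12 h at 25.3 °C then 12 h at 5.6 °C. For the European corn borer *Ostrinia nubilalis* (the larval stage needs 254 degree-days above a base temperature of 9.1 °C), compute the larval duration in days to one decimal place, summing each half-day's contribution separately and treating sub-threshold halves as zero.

31.4 days

Day half: max(0, 25.3 − 9.1) × 0.5 = 16.2 × 0.5 = 8.10 DD.
Night half: max(0, 5.6 − 9.1) × 0.5 = 0.0 × 0.5 = 0.00 DD.
Per 24 h: 8.10 DD/day.
Duration = 254 / 8.10 = 31.358 ≈ 31.4 days.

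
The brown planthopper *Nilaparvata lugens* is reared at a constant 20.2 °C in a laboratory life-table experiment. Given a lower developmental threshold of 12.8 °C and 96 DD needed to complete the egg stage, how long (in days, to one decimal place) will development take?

13.0 days

Daily accumulation = 20.2 − 12.8 = 7.4 DD/day.
Duration = 96 / 7.4 = 12.973 ≈ 13.0 days.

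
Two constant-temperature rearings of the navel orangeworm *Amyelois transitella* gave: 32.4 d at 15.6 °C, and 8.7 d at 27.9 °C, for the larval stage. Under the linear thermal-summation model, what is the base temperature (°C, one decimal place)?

Equal thermal constants: D₁(T₁ − T_b) = D₂(T₂ − T_b).
32.4·(15.6 − T_b) = 8.7·(27.9 − T_b)
T_b = (32.4·15.6 − 8.7·27.9) / (32.4 − 8.7) = 262.71 / 23.7 = 11.085 °C ≈ 11.1 °C.

11.1 °C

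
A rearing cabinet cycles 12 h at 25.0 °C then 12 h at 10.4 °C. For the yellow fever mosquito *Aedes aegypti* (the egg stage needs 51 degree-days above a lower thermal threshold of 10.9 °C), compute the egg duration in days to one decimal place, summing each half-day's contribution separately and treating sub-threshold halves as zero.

Day half: max(0, 25.0 − 10.9) × 0.5 = 14.1 × 0.5 = 7.05 DD.
Night half: max(0, 10.4 − 10.9) × 0.5 = 0.0 × 0.5 = 0.00 DD.
Per 24 h: 7.05 DD/day.
Duration = 51 / 7.05 = 7.234 ≈ 7.2 days.

7.2 days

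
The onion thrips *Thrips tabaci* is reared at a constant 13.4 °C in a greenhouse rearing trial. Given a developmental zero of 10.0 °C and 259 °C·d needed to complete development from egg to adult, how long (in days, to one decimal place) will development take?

Daily accumulation = 13.4 − 10.0 = 3.4 DD/day.
Duration = 259 / 3.4 = 76.176 ≈ 76.2 days.

76.2 days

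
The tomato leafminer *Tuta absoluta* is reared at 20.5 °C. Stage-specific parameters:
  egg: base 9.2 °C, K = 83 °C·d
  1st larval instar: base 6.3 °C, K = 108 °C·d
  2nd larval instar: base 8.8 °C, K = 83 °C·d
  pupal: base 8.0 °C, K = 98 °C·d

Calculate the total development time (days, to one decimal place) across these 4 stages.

egg: 83 / (20.5 − 9.2) = 83 / 11.3 = 7.345 d.
1st larval instar: 108 / (20.5 − 6.3) = 108 / 14.2 = 7.606 d.
2nd larval instar: 83 / (20.5 − 8.8) = 83 / 11.7 = 7.094 d.
pupal: 98 / (20.5 − 8.0) = 98 / 12.5 = 7.840 d.
Sum = 29.885 ≈ 29.9 days.

29.9 days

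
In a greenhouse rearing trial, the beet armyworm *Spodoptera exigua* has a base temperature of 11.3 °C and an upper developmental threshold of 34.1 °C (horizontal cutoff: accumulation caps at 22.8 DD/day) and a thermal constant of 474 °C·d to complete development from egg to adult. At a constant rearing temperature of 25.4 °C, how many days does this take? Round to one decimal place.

33.6 days

Daily accumulation = 25.4 − 11.3 = 14.1 DD/day.
Duration = 474 / 14.1 = 33.617 ≈ 33.6 days.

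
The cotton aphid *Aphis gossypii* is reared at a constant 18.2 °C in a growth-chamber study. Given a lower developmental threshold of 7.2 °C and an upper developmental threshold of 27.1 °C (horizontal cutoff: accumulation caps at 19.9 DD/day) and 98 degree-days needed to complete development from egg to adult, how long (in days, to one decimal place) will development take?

8.9 days

Daily accumulation = 18.2 − 7.2 = 11.0 DD/day.
Duration = 98 / 11.0 = 8.909 ≈ 8.9 days.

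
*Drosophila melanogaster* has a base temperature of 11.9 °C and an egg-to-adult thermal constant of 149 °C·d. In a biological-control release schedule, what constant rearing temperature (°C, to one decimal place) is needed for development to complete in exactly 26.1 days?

17.6 °C

Required daily accumulation = 149 / 26.1 = 5.709 DD/day.
T = T_base + 5.709 = 11.9 + 5.709 = 17.609 ≈ 17.6 °C.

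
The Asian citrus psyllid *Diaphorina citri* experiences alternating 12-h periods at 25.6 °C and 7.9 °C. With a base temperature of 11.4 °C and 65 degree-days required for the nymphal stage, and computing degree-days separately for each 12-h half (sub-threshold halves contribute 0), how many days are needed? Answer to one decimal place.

9.2 days

Day half: max(0, 25.6 − 11.4) × 0.5 = 14.2 × 0.5 = 7.10 DD.
Night half: max(0, 7.9 − 11.4) × 0.5 = 0.0 × 0.5 = 0.00 DD.
Per 24 h: 7.10 DD/day.
Duration = 65 / 7.10 = 9.155 ≈ 9.2 days.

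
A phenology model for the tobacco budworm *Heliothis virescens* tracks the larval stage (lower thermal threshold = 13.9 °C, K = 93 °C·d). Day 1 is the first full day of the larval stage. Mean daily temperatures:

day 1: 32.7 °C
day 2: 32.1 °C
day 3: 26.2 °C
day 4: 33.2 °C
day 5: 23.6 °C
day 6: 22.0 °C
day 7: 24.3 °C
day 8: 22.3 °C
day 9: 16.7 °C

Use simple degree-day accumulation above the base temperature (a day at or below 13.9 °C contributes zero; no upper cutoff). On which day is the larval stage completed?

day 7

Daily DD above 13.9 °C: 18.8, 18.2, 12.3, 19.3, 9.7, 8.1, 10.4, 8.4, 2.8.
Cumulative: 18.8, 37.0, 49.3, 68.6, 78.3, 86.4, 96.8, 105.2, 108.0.
The total first reaches 93 DD on day 7.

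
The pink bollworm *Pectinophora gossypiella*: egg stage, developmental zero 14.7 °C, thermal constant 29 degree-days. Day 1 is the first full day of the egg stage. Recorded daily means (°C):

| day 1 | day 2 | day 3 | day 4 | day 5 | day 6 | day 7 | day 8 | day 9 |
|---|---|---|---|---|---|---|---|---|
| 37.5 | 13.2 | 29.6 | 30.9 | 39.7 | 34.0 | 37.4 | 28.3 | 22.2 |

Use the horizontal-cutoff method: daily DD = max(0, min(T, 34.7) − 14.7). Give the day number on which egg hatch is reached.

Daily DD above 14.7 °C (capped at 20.0): 20.0, 0.0, 14.9, 16.2, 20.0, 19.3, 20.0, 13.6, 7.5.
Cumulative: 20.0, 20.0, 34.9, 51.1, 71.1, 90.4, 110.4, 124.0, 131.5.
The total first reaches 29 DD on day 3.

day 3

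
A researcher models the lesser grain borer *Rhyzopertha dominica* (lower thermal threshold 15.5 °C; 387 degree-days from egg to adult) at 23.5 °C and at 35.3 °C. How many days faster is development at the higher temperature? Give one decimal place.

At 23.5 °C: 387 / (23.5 − 15.5) = 387 / 8.0 = 48.375 d.
At 35.3 °C: 387 / (35.3 − 15.5) = 387 / 19.8 = 19.545 d.
Difference = |48.375 − 19.545| = 28.830 ≈ 28.8 days.

28.8 days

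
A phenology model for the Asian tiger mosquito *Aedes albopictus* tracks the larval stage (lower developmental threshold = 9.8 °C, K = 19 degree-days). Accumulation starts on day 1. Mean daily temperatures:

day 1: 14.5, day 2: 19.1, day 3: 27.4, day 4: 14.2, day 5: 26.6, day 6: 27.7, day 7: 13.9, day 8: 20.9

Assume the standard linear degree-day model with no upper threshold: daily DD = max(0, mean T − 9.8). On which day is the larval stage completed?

Daily DD above 9.8 °C: 4.7, 9.3, 17.6, 4.4, 16.8, 17.9, 4.1, 11.1.
Cumulative: 4.7, 14.0, 31.6, 36.0, 52.8, 70.7, 74.8, 85.9.
The total first reaches 19 DD on day 3.

day 3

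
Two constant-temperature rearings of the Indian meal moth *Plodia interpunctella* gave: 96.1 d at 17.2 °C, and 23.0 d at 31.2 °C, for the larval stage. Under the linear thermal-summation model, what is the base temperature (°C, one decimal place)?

Equal thermal constants: D₁(T₁ − T_b) = D₂(T₂ − T_b).
96.1·(17.2 − T_b) = 23.0·(31.2 − T_b)
T_b = (96.1·17.2 − 23.0·31.2) / (96.1 − 23.0) = 935.32 / 73.1 = 12.795 °C ≈ 12.8 °C.

12.8 °C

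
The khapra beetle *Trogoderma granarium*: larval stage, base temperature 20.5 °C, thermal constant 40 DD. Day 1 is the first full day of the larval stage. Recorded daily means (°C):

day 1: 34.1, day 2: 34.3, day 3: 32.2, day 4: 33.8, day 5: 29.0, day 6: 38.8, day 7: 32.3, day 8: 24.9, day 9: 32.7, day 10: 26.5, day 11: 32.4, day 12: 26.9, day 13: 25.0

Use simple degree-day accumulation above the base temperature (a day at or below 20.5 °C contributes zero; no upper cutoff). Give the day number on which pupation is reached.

Daily DD above 20.5 °C: 13.6, 13.8, 11.7, 13.3, 8.5, 18.3, 11.8, 4.4, 12.2, 6.0, 11.9, 6.4, 4.5.
Cumulative: 13.6, 27.4, 39.1, 52.4, 60.9, 79.2, 91.0, 95.4, 107.6, 113.6, 125.5, 131.9, 136.4.
The total first reaches 40 DD on day 4.

day 4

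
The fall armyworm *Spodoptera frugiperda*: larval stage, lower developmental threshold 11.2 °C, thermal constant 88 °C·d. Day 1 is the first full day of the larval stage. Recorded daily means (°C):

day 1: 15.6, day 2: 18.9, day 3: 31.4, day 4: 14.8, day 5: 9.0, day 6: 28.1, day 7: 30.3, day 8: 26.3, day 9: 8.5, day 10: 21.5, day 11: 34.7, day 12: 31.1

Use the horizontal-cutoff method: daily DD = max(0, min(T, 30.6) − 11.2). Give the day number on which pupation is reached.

Daily DD above 11.2 °C (capped at 19.4): 4.4, 7.7, 19.4, 3.6, 0.0, 16.9, 19.1, 15.1, 0.0, 10.3, 19.4, 19.4.
Cumulative: 4.4, 12.1, 31.5, 35.1, 35.1, 52.0, 71.1, 86.2, 86.2, 96.5, 115.9, 135.3.
The total first reaches 88 DD on day 10.

day 10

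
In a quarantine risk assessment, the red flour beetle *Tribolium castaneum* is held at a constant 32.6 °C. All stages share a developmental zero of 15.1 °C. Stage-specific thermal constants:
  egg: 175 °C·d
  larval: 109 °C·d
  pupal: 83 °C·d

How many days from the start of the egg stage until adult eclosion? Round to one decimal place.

Daily accumulation at 32.6 °C = 32.6 − 15.1 = 17.5 DD/day.
Total K = 175 + 109 + 83 = 367 DD.
Total duration = 367 / 17.5 = 20.971 ≈ 21.0 days.

21.0 days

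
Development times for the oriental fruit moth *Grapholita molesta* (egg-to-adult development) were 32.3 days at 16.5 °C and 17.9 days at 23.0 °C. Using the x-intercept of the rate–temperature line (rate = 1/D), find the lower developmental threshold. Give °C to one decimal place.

8.4 °C

Equal thermal constants: D₁(T₁ − T_b) = D₂(T₂ − T_b).
32.3·(16.5 − T_b) = 17.9·(23.0 − T_b)
T_b = (32.3·16.5 − 17.9·23.0) / (32.3 − 17.9) = 121.25 / 14.4 = 8.420 °C ≈ 8.4 °C.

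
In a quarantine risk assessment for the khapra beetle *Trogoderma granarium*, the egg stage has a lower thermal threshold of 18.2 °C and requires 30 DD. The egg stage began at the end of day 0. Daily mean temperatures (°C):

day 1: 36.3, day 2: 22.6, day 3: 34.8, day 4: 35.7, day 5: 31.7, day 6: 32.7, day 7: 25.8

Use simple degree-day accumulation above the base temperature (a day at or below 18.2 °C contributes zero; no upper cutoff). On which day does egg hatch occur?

Daily DD above 18.2 °C: 18.1, 4.4, 16.6, 17.5, 13.5, 14.5, 7.6.
Cumulative: 18.1, 22.5, 39.1, 56.6, 70.1, 84.6, 92.2.
The total first reaches 30 DD on day 3.

day 3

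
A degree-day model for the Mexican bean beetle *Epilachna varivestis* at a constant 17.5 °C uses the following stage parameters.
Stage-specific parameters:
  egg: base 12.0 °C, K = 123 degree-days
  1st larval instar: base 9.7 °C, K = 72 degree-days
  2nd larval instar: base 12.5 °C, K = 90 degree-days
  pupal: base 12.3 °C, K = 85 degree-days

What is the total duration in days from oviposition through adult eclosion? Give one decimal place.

egg: 123 / (17.5 − 12.0) = 123 / 5.5 = 22.364 d.
1st larval instar: 72 / (17.5 − 9.7) = 72 / 7.8 = 9.231 d.
2nd larval instar: 90 / (17.5 − 12.5) = 90 / 5.0 = 18.000 d.
pupal: 85 / (17.5 − 12.3) = 85 / 5.2 = 16.346 d.
Sum = 65.941 ≈ 65.9 days.

65.9 days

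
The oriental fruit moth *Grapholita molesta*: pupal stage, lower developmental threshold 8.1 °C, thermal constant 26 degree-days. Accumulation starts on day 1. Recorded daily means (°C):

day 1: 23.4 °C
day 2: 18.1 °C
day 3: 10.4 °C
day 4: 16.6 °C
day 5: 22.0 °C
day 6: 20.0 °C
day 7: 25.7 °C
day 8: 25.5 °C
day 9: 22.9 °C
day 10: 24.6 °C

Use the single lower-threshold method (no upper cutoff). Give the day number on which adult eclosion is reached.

day 3

Daily DD above 8.1 °C: 15.3, 10.0, 2.3, 8.5, 13.9, 11.9, 17.6, 17.4, 14.8, 16.5.
Cumulative: 15.3, 25.3, 27.6, 36.1, 50.0, 61.9, 79.5, 96.9, 111.7, 128.2.
The total first reaches 26 DD on day 3.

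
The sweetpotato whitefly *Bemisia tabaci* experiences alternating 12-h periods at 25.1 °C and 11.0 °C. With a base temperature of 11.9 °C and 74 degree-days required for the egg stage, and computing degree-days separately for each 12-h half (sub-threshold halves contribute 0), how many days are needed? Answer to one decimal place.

Day half: max(0, 25.1 − 11.9) × 0.5 = 13.2 × 0.5 = 6.60 DD.
Night half: max(0, 11.0 − 11.9) × 0.5 = 0.0 × 0.5 = 0.00 DD.
Per 24 h: 6.60 DD/day.
Duration = 74 / 6.60 = 11.212 ≈ 11.2 days.

11.2 days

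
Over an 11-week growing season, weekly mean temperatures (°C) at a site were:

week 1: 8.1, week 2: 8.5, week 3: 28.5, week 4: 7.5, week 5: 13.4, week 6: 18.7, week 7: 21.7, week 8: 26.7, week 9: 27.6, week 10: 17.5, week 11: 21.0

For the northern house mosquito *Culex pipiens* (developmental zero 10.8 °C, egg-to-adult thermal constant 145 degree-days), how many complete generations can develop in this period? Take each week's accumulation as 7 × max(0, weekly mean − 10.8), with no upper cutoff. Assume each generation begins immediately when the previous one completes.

4 generations

Weekly DD (7 × max(0, T̄ − 10.8)): 0.0, 0.0, 123.9, 0.0, 18.2, 55.3, 76.3, 111.3, 117.6, 46.9, 71.4.
Season total = 620.9 DD.
Complete generations = ⌊620.9 / 145⌋ = 4.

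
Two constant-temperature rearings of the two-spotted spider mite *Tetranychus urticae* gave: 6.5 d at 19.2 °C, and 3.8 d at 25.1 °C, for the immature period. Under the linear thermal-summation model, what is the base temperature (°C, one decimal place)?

Linear rate model ⇒ the product D·(T − T_b) is constant across temperatures.
6.5·(19.2 − T_b) = 3.8·(25.1 − T_b)
T_b = (6.5·19.2 − 3.8·25.1) / (6.5 − 3.8) = 29.42 / 2.7 = 10.896 °C ≈ 10.9 °C.

10.9 °C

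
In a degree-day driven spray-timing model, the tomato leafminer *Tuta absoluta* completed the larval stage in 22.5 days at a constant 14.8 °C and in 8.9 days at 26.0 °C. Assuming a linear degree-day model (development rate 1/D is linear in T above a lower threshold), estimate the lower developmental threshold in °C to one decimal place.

Equal thermal constants: D₁(T₁ − T_b) = D₂(T₂ − T_b).
22.5·(14.8 − T_b) = 8.9·(26.0 − T_b)
T_b = (22.5·14.8 − 8.9·26.0) / (22.5 − 8.9) = 101.60 / 13.6 = 7.471 °C ≈ 7.5 °C.

7.5 °C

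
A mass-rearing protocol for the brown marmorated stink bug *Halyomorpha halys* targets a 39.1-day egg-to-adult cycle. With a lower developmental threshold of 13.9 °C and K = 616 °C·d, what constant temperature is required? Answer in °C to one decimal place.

29.7 °C

Required daily accumulation = 616 / 39.1 = 15.754 DD/day.
T = T_base + 15.754 = 13.9 + 15.754 = 29.654 ≈ 29.7 °C.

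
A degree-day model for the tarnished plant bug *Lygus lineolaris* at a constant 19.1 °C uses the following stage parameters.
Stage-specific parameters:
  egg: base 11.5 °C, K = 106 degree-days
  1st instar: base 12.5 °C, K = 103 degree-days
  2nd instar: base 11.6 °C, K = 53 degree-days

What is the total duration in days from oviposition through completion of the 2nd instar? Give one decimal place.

egg: 106 / (19.1 − 11.5) = 106 / 7.6 = 13.947 d.
1st instar: 103 / (19.1 − 12.5) = 103 / 6.6 = 15.606 d.
2nd instar: 53 / (19.1 − 11.6) = 53 / 7.5 = 7.067 d.
Sum = 36.620 ≈ 36.6 days.

36.6 days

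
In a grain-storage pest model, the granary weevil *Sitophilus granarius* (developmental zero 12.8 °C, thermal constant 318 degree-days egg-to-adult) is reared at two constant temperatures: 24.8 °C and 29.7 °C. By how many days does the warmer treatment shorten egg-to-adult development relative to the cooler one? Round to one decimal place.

At 24.8 °C: 318 / (24.8 − 12.8) = 318 / 12.0 = 26.500 d.
At 29.7 °C: 318 / (29.7 − 12.8) = 318 / 16.9 = 18.817 d.
Difference = |26.500 − 18.817| = 7.683 ≈ 7.7 days.

7.7 days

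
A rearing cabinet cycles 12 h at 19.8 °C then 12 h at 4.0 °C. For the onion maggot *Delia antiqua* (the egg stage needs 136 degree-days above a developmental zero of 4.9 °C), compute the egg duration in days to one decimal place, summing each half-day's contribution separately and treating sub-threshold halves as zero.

18.3 days

Day half: max(0, 19.8 − 4.9) × 0.5 = 14.9 × 0.5 = 7.45 DD.
Night half: max(0, 4.0 − 4.9) × 0.5 = 0.0 × 0.5 = 0.00 DD.
Per 24 h: 7.45 DD/day.
Duration = 136 / 7.45 = 18.255 ≈ 18.3 days.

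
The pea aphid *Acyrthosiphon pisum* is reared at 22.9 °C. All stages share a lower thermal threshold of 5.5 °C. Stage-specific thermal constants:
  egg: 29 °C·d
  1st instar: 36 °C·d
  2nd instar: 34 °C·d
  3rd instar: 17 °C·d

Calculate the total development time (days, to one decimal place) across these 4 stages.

6.7 days

Daily accumulation at 22.9 °C = 22.9 − 5.5 = 17.4 DD/day.
Total K = 29 + 36 + 34 + 17 = 116 DD.
Total duration = 116 / 17.4 = 6.667 ≈ 6.7 days.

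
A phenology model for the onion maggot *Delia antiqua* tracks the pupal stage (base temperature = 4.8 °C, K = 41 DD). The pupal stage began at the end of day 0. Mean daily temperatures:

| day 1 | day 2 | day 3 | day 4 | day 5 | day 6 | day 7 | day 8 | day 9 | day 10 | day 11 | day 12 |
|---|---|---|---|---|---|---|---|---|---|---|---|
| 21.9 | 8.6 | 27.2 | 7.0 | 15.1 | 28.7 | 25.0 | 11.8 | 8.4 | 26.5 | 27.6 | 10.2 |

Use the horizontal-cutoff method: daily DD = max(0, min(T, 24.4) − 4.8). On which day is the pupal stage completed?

Daily DD above 4.8 °C (capped at 19.6): 17.1, 3.8, 19.6, 2.2, 10.3, 19.6, 19.6, 7.0, 3.6, 19.6, 19.6, 5.4.
Cumulative: 17.1, 20.9, 40.5, 42.7, 53.0, 72.6, 92.2, 99.2, 102.8, 122.4, 142.0, 147.4.
The total first reaches 41 DD on day 4.

day 4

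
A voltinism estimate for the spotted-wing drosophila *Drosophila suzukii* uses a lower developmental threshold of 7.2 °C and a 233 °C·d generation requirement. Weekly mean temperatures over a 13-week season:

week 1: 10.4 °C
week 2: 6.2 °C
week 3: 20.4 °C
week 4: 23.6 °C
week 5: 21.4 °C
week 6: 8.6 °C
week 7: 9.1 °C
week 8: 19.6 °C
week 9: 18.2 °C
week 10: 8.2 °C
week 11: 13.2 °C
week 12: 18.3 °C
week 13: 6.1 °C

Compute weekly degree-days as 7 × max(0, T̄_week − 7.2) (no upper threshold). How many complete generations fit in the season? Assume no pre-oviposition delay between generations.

Weekly DD (7 × max(0, T̄ − 7.2)): 22.4, 0.0, 92.4, 114.8, 99.4, 9.8, 13.3, 86.8, 77.0, 7.0, 42.0, 77.7, 0.0.
Season total = 642.6 DD.
Complete generations = ⌊642.6 / 233⌋ = 2.

2 generations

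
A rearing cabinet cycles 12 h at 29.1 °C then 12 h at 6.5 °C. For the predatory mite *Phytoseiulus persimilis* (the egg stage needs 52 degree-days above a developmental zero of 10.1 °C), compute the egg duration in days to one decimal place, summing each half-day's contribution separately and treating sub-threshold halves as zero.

Day half: max(0, 29.1 − 10.1) × 0.5 = 19.0 × 0.5 = 9.50 DD.
Night half: max(0, 6.5 − 10.1) × 0.5 = 0.0 × 0.5 = 0.00 DD.
Per 24 h: 9.50 DD/day.
Duration = 52 / 9.50 = 5.474 ≈ 5.5 days.

5.5 days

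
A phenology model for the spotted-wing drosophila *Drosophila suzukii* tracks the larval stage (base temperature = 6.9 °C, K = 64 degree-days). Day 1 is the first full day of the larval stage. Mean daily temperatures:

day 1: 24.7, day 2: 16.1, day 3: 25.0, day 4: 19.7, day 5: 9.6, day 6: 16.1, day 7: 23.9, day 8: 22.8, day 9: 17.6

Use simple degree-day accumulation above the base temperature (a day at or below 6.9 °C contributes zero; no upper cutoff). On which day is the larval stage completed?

Daily DD above 6.9 °C: 17.8, 9.2, 18.1, 12.8, 2.7, 9.2, 17.0, 15.9, 10.7.
Cumulative: 17.8, 27.0, 45.1, 57.9, 60.6, 69.8, 86.8, 102.7, 113.4.
The total first reaches 64 DD on day 6.

day 6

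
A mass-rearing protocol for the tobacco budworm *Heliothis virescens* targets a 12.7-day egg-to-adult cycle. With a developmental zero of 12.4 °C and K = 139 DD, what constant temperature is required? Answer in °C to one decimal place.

Required daily accumulation = 139 / 12.7 = 10.945 DD/day.
T = T_base + 10.945 = 12.4 + 10.945 = 23.345 ≈ 23.3 °C.

23.3 °C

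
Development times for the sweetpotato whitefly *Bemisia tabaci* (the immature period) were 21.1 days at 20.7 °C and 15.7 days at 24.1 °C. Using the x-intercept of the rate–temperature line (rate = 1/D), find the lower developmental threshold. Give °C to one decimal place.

10.8 °C

Linear rate model ⇒ the product D·(T − T_b) is constant across temperatures.
21.1·(20.7 − T_b) = 15.7·(24.1 − T_b)
T_b = (21.1·20.7 − 15.7·24.1) / (21.1 − 15.7) = 58.40 / 5.4 = 10.815 °C ≈ 10.8 °C.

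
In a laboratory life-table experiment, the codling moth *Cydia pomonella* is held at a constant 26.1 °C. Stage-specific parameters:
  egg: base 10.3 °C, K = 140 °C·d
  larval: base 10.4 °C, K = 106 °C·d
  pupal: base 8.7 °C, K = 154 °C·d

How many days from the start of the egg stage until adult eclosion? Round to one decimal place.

egg: 140 / (26.1 − 10.3) = 140 / 15.8 = 8.861 d.
larval: 106 / (26.1 − 10.4) = 106 / 15.7 = 6.752 d.
pupal: 154 / (26.1 − 8.7) = 154 / 17.4 = 8.851 d.
Sum = 24.463 ≈ 24.5 days.

24.5 days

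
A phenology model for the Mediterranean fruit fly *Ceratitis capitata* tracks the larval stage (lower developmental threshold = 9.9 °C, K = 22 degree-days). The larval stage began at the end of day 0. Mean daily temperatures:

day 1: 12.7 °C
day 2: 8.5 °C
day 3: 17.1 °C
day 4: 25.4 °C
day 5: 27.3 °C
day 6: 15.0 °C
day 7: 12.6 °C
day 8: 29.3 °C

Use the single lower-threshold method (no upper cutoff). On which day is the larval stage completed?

day 4

Daily DD above 9.9 °C: 2.8, 0.0, 7.2, 15.5, 17.4, 5.1, 2.7, 19.4.
Cumulative: 2.8, 2.8, 10.0, 25.5, 42.9, 48.0, 50.7, 70.1.
The total first reaches 22 DD on day 4.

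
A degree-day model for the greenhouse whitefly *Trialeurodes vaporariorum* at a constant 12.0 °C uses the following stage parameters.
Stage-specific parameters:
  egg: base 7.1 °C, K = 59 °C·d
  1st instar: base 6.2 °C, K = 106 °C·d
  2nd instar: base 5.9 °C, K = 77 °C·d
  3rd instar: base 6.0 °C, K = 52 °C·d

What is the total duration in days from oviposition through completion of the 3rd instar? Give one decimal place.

51.6 days

egg: 59 / (12.0 − 7.1) = 59 / 4.9 = 12.041 d.
1st instar: 106 / (12.0 − 6.2) = 106 / 5.8 = 18.276 d.
2nd instar: 77 / (12.0 − 5.9) = 77 / 6.1 = 12.623 d.
3rd instar: 52 / (12.0 − 6.0) = 52 / 6.0 = 8.667 d.
Sum = 51.606 ≈ 51.6 days.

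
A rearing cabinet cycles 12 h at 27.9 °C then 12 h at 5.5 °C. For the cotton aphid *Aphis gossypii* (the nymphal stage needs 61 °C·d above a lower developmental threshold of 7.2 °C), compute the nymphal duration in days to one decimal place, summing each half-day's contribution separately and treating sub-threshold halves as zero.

5.9 days

Day half: max(0, 27.9 − 7.2) × 0.5 = 20.7 × 0.5 = 10.35 DD.
Night half: max(0, 5.5 − 7.2) × 0.5 = 0.0 × 0.5 = 0.00 DD.
Per 24 h: 10.35 DD/day.
Duration = 61 / 10.35 = 5.894 ≈ 5.9 days.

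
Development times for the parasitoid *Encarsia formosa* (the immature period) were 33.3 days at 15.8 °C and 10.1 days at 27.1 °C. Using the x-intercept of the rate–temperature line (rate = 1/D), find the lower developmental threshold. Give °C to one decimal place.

10.9 °C

Equal thermal constants: D₁(T₁ − T_b) = D₂(T₂ − T_b).
33.3·(15.8 − T_b) = 10.1·(27.1 − T_b)
T_b = (33.3·15.8 − 10.1·27.1) / (33.3 − 10.1) = 252.43 / 23.2 = 10.881 °C ≈ 10.9 °C.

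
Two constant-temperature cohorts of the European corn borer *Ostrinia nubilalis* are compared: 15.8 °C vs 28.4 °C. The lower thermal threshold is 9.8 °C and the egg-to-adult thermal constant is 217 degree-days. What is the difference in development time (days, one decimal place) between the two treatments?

24.5 days

At 15.8 °C: 217 / (15.8 − 9.8) = 217 / 6.0 = 36.167 d.
At 28.4 °C: 217 / (28.4 − 9.8) = 217 / 18.6 = 11.667 d.
Difference = |36.167 − 11.667| = 24.500 ≈ 24.5 days.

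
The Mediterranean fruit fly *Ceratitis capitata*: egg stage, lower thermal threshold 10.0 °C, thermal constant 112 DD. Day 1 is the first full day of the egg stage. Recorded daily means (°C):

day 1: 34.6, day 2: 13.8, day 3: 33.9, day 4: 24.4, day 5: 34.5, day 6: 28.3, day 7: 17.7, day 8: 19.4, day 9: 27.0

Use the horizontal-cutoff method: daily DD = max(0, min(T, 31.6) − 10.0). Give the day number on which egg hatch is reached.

day 8

Daily DD above 10.0 °C (capped at 21.6): 21.6, 3.8, 21.6, 14.4, 21.6, 18.3, 7.7, 9.4, 17.0.
Cumulative: 21.6, 25.4, 47.0, 61.4, 83.0, 101.3, 109.0, 118.4, 135.4.
The total first reaches 112 DD on day 8.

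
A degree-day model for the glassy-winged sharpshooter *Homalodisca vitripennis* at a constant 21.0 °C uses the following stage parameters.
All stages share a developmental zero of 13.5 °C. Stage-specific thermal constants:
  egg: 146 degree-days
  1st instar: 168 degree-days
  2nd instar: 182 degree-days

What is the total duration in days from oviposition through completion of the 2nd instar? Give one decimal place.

66.1 days

Daily accumulation at 21.0 °C = 21.0 − 13.5 = 7.5 DD/day.
Total K = 146 + 168 + 182 = 496 DD.
Total duration = 496 / 7.5 = 66.133 ≈ 66.1 days.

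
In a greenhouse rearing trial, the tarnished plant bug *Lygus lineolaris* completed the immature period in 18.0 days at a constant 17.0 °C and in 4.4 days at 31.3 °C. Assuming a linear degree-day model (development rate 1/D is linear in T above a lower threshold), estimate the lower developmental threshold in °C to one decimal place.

Linear rate model ⇒ the product D·(T − T_b) is constant across temperatures.
18.0·(17.0 − T_b) = 4.4·(31.3 − T_b)
T_b = (18.0·17.0 − 4.4·31.3) / (18.0 − 4.4) = 168.28 / 13.6 = 12.374 °C ≈ 12.4 °C.

12.4 °C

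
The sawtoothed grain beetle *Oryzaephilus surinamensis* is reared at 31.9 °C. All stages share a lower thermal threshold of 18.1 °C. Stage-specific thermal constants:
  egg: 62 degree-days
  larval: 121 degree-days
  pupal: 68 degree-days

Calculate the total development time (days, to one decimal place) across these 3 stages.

Daily accumulation at 31.9 °C = 31.9 − 18.1 = 13.8 DD/day.
Total K = 62 + 121 + 68 = 251 DD.
Total duration = 251 / 13.8 = 18.188 ≈ 18.2 days.

18.2 days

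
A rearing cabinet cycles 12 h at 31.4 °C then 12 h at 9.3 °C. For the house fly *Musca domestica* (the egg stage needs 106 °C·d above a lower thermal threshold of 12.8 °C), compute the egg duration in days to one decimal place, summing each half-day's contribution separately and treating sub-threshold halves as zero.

Day half: max(0, 31.4 − 12.8) × 0.5 = 18.6 × 0.5 = 9.30 DD.
Night half: max(0, 9.3 − 12.8) × 0.5 = 0.0 × 0.5 = 0.00 DD.
Per 24 h: 9.30 DD/day.
Duration = 106 / 9.30 = 11.398 ≈ 11.4 days.

11.4 days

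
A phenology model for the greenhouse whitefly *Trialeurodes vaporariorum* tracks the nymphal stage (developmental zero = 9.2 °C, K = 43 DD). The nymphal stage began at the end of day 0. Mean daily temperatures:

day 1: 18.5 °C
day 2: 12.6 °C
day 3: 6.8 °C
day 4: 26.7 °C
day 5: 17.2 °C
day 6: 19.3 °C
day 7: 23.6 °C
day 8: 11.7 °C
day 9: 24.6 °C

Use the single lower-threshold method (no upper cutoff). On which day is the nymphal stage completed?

day 6

Daily DD above 9.2 °C: 9.3, 3.4, 0.0, 17.5, 8.0, 10.1, 14.4, 2.5, 15.4.
Cumulative: 9.3, 12.7, 12.7, 30.2, 38.2, 48.3, 62.7, 65.2, 80.6.
The total first reaches 43 DD on day 6.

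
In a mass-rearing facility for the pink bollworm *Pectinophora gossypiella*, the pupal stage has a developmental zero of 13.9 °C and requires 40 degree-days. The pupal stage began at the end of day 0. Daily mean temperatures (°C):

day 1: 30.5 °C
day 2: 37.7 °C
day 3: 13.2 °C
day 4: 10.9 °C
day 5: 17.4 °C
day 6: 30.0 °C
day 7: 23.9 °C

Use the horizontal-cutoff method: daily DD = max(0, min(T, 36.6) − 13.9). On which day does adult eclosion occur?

Daily DD above 13.9 °C (capped at 22.7): 16.6, 22.7, 0.0, 0.0, 3.5, 16.1, 10.0.
Cumulative: 16.6, 39.3, 39.3, 39.3, 42.8, 58.9, 68.9.
The total first reaches 40 DD on day 5.

day 5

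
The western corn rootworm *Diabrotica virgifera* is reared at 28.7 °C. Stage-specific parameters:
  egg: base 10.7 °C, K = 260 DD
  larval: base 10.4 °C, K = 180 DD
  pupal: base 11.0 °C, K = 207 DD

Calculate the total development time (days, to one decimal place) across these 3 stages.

36.0 days

egg: 260 / (28.7 − 10.7) = 260 / 18.0 = 14.444 d.
larval: 180 / (28.7 − 10.4) = 180 / 18.3 = 9.836 d.
pupal: 207 / (28.7 − 11.0) = 207 / 17.7 = 11.695 d.
Sum = 35.975 ≈ 36.0 days.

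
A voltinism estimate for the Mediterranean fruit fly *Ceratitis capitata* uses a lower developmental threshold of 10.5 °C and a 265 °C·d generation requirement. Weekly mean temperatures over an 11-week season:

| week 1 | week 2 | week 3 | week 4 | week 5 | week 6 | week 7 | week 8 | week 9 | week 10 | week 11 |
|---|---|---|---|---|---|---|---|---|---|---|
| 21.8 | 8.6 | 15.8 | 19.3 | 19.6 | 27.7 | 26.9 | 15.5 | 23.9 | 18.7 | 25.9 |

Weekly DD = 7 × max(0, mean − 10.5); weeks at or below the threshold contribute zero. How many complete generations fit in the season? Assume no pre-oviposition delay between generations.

Weekly DD (7 × max(0, T̄ − 10.5)): 79.1, 0.0, 37.1, 61.6, 63.7, 120.4, 114.8, 35.0, 93.8, 57.4, 107.8.
Season total = 770.7 DD.
Complete generations = ⌊770.7 / 265⌋ = 2.

2 generations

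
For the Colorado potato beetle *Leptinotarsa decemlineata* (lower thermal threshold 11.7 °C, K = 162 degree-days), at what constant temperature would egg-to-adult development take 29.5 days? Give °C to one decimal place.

17.2 °C

Required daily accumulation = 162 / 29.5 = 5.492 DD/day.
T = T_base + 5.492 = 11.7 + 5.492 = 17.192 ≈ 17.2 °C.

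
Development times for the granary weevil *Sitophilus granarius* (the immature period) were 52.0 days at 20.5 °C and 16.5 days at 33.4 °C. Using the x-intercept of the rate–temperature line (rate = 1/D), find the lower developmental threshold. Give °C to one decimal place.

14.5 °C

Linear rate model ⇒ the product D·(T − T_b) is constant across temperatures.
52.0·(20.5 − T_b) = 16.5·(33.4 − T_b)
T_b = (52.0·20.5 − 16.5·33.4) / (52.0 − 16.5) = 514.90 / 35.5 = 14.504 °C ≈ 14.5 °C.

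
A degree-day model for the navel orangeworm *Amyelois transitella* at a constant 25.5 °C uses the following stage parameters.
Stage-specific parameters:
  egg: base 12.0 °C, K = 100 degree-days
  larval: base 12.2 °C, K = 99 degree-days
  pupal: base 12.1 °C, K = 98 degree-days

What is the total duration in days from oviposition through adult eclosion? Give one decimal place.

22.2 days

egg: 100 / (25.5 − 12.0) = 100 / 13.5 = 7.407 d.
larval: 99 / (25.5 − 12.2) = 99 / 13.3 = 7.444 d.
pupal: 98 / (25.5 − 12.1) = 98 / 13.4 = 7.313 d.
Sum = 22.164 ≈ 22.2 days.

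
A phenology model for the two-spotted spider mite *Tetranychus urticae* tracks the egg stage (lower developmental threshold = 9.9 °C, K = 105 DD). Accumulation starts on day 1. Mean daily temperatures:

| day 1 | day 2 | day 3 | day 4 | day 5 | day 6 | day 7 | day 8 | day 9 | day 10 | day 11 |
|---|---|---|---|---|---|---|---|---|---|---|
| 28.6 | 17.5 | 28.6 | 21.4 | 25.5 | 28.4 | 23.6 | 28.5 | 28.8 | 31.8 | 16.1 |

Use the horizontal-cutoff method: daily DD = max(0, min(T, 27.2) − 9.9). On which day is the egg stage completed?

day 8

Daily DD above 9.9 °C (capped at 17.3): 17.3, 7.6, 17.3, 11.5, 15.6, 17.3, 13.7, 17.3, 17.3, 17.3, 6.2.
Cumulative: 17.3, 24.9, 42.2, 53.7, 69.3, 86.6, 100.3, 117.6, 134.9, 152.2, 158.4.
The total first reaches 105 DD on day 8.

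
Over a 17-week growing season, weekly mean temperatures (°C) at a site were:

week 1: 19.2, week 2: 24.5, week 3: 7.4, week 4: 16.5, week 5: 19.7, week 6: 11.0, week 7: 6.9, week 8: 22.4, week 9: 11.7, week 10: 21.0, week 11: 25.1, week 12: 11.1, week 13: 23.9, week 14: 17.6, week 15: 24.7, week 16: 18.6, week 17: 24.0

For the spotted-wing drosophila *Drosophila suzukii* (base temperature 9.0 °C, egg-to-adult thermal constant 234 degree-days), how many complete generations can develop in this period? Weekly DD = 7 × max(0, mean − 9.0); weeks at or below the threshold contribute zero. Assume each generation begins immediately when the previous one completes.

Weekly DD (7 × max(0, T̄ − 9.0)): 71.4, 108.5, 0.0, 52.5, 74.9, 14.0, 0.0, 93.8, 18.9, 84.0, 112.7, 14.7, 104.3, 60.2, 109.9, 67.2, 105.0.
Season total = 1092.0 DD.
Complete generations = ⌊1092.0 / 234⌋ = 4.

4 generations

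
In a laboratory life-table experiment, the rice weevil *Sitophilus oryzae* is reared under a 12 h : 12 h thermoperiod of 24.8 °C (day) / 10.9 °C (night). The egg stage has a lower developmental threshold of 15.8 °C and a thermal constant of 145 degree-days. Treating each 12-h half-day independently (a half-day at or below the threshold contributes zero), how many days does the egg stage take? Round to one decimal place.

32.2 days

Day half: max(0, 24.8 − 15.8) × 0.5 = 9.0 × 0.5 = 4.50 DD.
Night half: max(0, 10.9 − 15.8) × 0.5 = 0.0 × 0.5 = 0.00 DD.
Per 24 h: 4.50 DD/day.
Duration = 145 / 4.50 = 32.222 ≈ 32.2 days.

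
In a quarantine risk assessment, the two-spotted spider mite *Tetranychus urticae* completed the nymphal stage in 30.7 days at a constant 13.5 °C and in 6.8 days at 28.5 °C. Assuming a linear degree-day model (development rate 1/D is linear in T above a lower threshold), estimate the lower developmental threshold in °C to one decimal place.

Linear rate model ⇒ the product D·(T − T_b) is constant across temperatures.
30.7·(13.5 − T_b) = 6.8·(28.5 − T_b)
T_b = (30.7·13.5 − 6.8·28.5) / (30.7 − 6.8) = 220.65 / 23.9 = 9.232 °C ≈ 9.2 °C.

9.2 °C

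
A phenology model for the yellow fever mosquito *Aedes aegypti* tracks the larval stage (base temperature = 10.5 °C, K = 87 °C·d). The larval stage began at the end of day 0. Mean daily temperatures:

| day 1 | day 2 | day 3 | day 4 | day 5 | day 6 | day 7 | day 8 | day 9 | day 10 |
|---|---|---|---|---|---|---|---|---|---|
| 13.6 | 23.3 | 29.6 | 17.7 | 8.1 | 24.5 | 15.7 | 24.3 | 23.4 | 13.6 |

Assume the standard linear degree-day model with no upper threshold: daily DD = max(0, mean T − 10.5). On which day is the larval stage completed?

Daily DD above 10.5 °C: 3.1, 12.8, 19.1, 7.2, 0.0, 14.0, 5.2, 13.8, 12.9, 3.1.
Cumulative: 3.1, 15.9, 35.0, 42.2, 42.2, 56.2, 61.4, 75.2, 88.1, 91.2.
The total first reaches 87 DD on day 9.

day 9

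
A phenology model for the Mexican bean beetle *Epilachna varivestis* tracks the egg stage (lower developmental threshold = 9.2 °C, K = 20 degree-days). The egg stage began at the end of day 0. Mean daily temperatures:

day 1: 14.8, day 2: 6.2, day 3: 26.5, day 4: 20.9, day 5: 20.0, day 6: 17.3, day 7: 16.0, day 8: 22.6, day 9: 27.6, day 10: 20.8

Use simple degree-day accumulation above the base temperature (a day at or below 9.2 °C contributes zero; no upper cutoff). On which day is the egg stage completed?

Daily DD above 9.2 °C: 5.6, 0.0, 17.3, 11.7, 10.8, 8.1, 6.8, 13.4, 18.4, 11.6.
Cumulative: 5.6, 5.6, 22.9, 34.6, 45.4, 53.5, 60.3, 73.7, 92.1, 103.7.
The total first reaches 20 DD on day 3.

day 3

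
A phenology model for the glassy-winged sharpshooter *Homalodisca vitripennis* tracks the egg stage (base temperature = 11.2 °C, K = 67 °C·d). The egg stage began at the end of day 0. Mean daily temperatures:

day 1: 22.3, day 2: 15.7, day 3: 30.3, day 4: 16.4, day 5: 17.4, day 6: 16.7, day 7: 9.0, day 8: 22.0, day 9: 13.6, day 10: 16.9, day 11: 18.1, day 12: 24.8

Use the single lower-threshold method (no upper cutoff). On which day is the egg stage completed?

day 10

Daily DD above 11.2 °C: 11.1, 4.5, 19.1, 5.2, 6.2, 5.5, 0.0, 10.8, 2.4, 5.7, 6.9, 13.6.
Cumulative: 11.1, 15.6, 34.7, 39.9, 46.1, 51.6, 51.6, 62.4, 64.8, 70.5, 77.4, 91.0.
The total first reaches 67 DD on day 10.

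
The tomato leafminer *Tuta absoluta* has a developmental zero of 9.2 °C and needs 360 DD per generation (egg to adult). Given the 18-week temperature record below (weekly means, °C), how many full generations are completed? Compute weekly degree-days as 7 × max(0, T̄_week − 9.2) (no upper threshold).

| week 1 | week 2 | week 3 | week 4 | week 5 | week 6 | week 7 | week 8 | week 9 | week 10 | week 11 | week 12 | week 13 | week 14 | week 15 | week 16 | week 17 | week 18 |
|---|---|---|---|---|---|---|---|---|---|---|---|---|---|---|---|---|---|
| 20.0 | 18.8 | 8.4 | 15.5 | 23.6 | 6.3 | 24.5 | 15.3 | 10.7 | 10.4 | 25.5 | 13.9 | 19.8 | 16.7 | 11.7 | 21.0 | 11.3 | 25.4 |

Weekly DD (7 × max(0, T̄ − 9.2)): 75.6, 67.2, 0.0, 44.1, 100.8, 0.0, 107.1, 42.7, 10.5, 8.4, 114.1, 32.9, 74.2, 52.5, 17.5, 82.6, 14.7, 113.4.
Season total = 958.3 DD.
Complete generations = ⌊958.3 / 360⌋ = 2.

2 generations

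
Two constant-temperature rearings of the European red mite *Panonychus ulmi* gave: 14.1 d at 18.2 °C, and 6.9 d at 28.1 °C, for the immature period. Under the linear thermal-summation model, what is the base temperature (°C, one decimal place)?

Linear rate model ⇒ the product D·(T − T_b) is constant across temperatures.
14.1·(18.2 − T_b) = 6.9·(28.1 − T_b)
T_b = (14.1·18.2 − 6.9·28.1) / (14.1 − 6.9) = 62.73 / 7.2 = 8.712 °C ≈ 8.7 °C.

8.7 °C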